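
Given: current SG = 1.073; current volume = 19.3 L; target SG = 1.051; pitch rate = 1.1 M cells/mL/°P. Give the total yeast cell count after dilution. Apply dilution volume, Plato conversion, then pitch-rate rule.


V_w = V·((SG_c−1)/(SG_t−1)−1);  °P = 259 − 259/SG_t;  cells = rate·(V+V_w)·°P
V_w = 19.3·((1.073−1)/(1.051−1)−1) = 8.3255
V_final = 19.3 + 8.3255 = 27.6255
°P = 259 − 259/1.051 = 12.5680
cells = 1.1·27.6255·12.5680

381.9178 billion cells


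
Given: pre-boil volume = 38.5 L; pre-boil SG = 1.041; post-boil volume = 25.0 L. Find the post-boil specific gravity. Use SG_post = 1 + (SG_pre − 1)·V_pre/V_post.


pts_pre = (1.041 − 1)·1000 = 41.0000
pts_post = 41.0000·38.5/25.0 = 63.1400
SG_post = 1 + 63.1400/1000

1.0631


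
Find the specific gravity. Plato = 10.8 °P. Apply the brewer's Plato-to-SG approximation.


SG = 259/(259 − P)
SG = 259/(259 − 10.8)

1.0435


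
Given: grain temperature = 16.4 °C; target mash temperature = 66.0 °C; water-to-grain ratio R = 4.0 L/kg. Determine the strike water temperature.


T_strike = (0.41/R)·(T_mash − T_grain) + T_mash
T_strike = (0.41/4.0)·(66.0 − 16.4) + 66.0

71.0840 °C


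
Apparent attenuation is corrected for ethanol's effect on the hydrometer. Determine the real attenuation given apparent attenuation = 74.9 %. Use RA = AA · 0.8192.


RA = 74.9 · 0.8192

61.3581 %


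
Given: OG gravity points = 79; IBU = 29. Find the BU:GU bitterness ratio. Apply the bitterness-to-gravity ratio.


BU:GU = IBU / OG_points
BU:GU = 29 / 79

0.3671


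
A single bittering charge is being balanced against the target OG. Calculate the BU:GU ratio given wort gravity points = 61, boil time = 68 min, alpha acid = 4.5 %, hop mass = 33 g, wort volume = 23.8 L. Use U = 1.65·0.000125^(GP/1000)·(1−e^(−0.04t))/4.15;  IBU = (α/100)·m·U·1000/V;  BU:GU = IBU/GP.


U = 1.65·0.000125^(61/1000)·(1−e^(−0.04·68))/4.15 = 0.2147
IBU = (4.5/100)·33·0.2147·1000/23.8 = 13.3937
BU:GU = 13.3937/61

0.2196


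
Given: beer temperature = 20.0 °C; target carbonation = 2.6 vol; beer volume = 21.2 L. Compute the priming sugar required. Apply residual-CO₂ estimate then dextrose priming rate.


residual = 14.695·(0.01821 + 0.09011·e^(−0.04·T));  sugar = (target − residual)·4.0·V
residual = 14.695·(0.01821 + 0.09011·e^(−0.04·20.0)) = 0.8626
sugar = (2.6 − 0.8626)·4.0·21.2

147.3330 g


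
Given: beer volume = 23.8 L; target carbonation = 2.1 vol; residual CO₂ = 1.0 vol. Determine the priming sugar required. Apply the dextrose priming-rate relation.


sugar = (target − residual)·4.0·V
sugar = (2.1 − 1.0)·4.0·23.8

104.7200 g


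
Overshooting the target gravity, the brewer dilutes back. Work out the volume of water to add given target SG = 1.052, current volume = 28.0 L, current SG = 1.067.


V_water = V·((SG_curr − 1)/(SG_target − 1) − 1)
V_water = 28.0·((1.067 − 1)/(1.052 − 1) − 1)

8.0769 L


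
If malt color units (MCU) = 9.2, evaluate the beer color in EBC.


SRM = 1.4922·MCU^0.6859;  EBC = SRM·1.97
SRM = 1.4922·9.2^0.6859 = 6.8374
EBC = 6.8374·1.97

13.4696 EBC


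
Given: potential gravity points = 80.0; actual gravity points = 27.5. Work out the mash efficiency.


efficiency = actual / potential × 100
efficiency = 27.5 / 80.0 × 100

34.3750 %


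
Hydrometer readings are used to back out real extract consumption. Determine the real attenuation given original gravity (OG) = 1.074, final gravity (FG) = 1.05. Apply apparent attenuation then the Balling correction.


AA = (OG−FG)/(OG−1)·100;  RA = AA·0.8192
AA = (1.074 − 1.05)/(1.074 − 1)·100 = 32.4324
RA = 32.4324·0.8192

26.5686 %


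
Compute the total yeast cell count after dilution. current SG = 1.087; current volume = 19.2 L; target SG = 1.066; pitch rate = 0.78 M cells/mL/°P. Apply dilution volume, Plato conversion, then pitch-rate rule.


V_w = V·((SG_c−1)/(SG_t−1)−1);  °P = 259 − 259/SG_t;  cells = rate·(V+V_w)·°P
V_w = 19.2·((1.087−1)/(1.066−1)−1) = 6.1091
V_final = 19.2 + 6.1091 = 25.3091
°P = 259 − 259/1.066 = 16.0356
cells = 0.78·25.3091·16.0356

316.5612 billion cells


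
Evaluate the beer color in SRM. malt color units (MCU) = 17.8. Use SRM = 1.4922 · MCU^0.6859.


SRM = 1.4922 · 17.8^0.6859

10.7520 SRM


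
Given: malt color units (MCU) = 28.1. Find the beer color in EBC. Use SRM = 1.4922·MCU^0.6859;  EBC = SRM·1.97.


SRM = 1.4922·28.1^0.6859 = 14.7060
EBC = 14.7060·1.97

28.9708 EBC


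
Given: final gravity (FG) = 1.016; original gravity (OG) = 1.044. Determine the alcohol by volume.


ABV = (OG − FG) · 131.25
ABV = (1.044 − 1.016) · 131.25

3.6750 % ABV


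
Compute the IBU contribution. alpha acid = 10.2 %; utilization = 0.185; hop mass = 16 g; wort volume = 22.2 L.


IBU = (α/100)·mass·U·1000 / V
IBU = (10.2/100)·16·0.185·1000 / 22.2

13.6000 IBU


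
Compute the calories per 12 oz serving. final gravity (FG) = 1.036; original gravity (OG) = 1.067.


ABW = (OG−FG)·131.25·0.79/FG;  °P = 259 − 259/SG (for OG→OE and FG→AE);  RE = 0.1808·OE + 0.8192·AE;  Cal = (6.9·ABW + 4·(RE−0.1))·FG·3.55
ABW = (1.067 − 1.036)·131.25·0.79/1.036 = 3.1026
OE = 259 − 259/1.067 = 16.2634 °P
AE = 259 − 259/1.036 = 9.0000 °P
RE = 0.1808·16.2634 + 0.8192·9.0000 = 10.3132 °P
Cal = (6.9·3.1026 + 4·(10.3132−0.1))·1.036·3.55

228.9832 kcal


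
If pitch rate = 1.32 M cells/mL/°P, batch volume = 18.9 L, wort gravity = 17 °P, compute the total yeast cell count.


cells (billions) = rate · V_L · °P
cells = 1.32 · 18.9 · 17

424.1160 billion cells


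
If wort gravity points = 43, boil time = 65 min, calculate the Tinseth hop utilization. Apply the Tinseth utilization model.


U = 1.65·0.000125^(GP/1000) · (1 − e^(−0.04·t))/4.15
bigness = 1.65·0.000125^(43/1000) = 1.1211
boil_factor = (1 − e^(−0.04·65))/4.15 = 0.2231
U = 1.1211 · 0.2231

0.2501


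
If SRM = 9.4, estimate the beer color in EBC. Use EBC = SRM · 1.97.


EBC = 9.4 · 1.97

18.5180 EBC


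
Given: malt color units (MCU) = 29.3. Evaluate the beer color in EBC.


SRM = 1.4922·MCU^0.6859;  EBC = SRM·1.97
SRM = 1.4922·29.3^0.6859 = 15.1339
EBC = 15.1339·1.97

29.8138 EBC


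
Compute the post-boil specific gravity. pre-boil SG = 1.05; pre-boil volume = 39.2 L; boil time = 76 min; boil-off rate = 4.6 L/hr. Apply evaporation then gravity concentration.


V_post = V_pre − rate·(t/60);  SG_post = 1 + (SG_pre−1)·V_pre/V_post
V_post = 39.2 − 4.6·(76/60) = 33.3733
SG_post = 1 + (1.05 − 1)·39.2/33.3733

1.0587


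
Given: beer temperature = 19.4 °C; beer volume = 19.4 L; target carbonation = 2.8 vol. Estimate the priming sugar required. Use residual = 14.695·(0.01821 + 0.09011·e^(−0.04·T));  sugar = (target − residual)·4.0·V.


residual = 14.695·(0.01821 + 0.09011·e^(−0.04·19.4)) = 0.8770
sugar = (2.8 − 0.8770)·4.0·19.4

149.2221 g


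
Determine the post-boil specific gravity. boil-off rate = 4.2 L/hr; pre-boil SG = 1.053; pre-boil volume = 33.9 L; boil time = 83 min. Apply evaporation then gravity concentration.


V_post = V_pre − rate·(t/60);  SG_post = 1 + (SG_pre−1)·V_pre/V_post
V_post = 33.9 − 4.2·(83/60) = 28.0900
SG_post = 1 + (1.053 − 1)·33.9/28.0900

1.0640


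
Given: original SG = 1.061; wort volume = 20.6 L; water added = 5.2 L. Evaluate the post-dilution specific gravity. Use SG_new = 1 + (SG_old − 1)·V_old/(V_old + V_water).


pts = (1.061 − 1)·1000·20.6/(20.6 + 5.2) = 48.7054
SG_new = 1 + 48.7054/1000

1.0487


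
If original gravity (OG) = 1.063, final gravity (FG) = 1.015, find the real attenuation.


AA = (OG−FG)/(OG−1)·100;  RA = AA·0.8192
AA = (1.063 − 1.015)/(1.063 − 1)·100 = 76.1905
RA = 76.1905·0.8192

62.4152 %


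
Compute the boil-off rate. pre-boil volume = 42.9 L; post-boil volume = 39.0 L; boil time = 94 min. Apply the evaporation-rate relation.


rate = (V_pre − V_post) / (t_min/60)
rate = (42.9 − 39.0) / (94/60)

2.4894 L/hr


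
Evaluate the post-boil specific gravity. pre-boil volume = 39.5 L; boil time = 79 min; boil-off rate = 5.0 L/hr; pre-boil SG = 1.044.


V_post = V_pre − rate·(t/60);  SG_post = 1 + (SG_pre−1)·V_pre/V_post
V_post = 39.5 − 5.0·(79/60) = 32.9167
SG_post = 1 + (1.044 − 1)·39.5/32.9167

1.0528


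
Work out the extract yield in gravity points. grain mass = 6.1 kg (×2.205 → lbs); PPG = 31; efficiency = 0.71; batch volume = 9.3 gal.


points = lbs × PPG × eff / vol
lbs = 6.1 × 2.205 = 13.4505
points = 13.4505 × 31 × 0.71 / 9.3

31.8328 points


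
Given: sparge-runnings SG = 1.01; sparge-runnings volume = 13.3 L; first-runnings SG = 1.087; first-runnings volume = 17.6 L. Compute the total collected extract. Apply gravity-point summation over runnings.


total = Σ (SG_i − 1)·1000·V_i
first = (1.087 − 1)·1000·17.6 = 1531.2000
sparge = (1.01 − 1)·1000·13.3 = 133.0000
total = 1531.2000 + 133.0000

1664.2000 gravity·L


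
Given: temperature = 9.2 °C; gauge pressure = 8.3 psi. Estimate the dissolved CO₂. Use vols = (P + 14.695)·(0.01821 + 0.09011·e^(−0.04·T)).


vols = (8.3 + 14.695)·(0.01821 + 0.09011·e^(−0.04·9.2))

1.8529 volumes


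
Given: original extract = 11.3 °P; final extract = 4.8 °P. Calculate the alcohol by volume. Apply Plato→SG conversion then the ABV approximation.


SG = 259/(259 − P);  ABV = (OG − FG)·131.25
OG = 259/(259 − 11.3) = 1.0456
FG = 259/(259 − 4.8) = 1.0189
ABV = (1.0456 − 1.0189)·131.25

3.5092 % ABV


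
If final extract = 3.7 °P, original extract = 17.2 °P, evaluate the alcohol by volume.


SG = 259/(259 − P);  ABV = (OG − FG)·131.25
OG = 259/(259 − 17.2) = 1.0711
FG = 259/(259 − 3.7) = 1.0145
ABV = (1.0711 − 1.0145)·131.25

7.4341 % ABV


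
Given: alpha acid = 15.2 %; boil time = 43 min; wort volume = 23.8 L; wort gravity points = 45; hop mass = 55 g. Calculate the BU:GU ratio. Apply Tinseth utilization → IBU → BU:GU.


U = 1.65·0.000125^(GP/1000)·(1−e^(−0.04t))/4.15;  IBU = (α/100)·m·U·1000/V;  BU:GU = IBU/GP
U = 1.65·0.000125^(45/1000)·(1−e^(−0.04·43))/4.15 = 0.2178
IBU = (15.2/100)·55·0.2178·1000/23.8 = 76.5128
BU:GU = 76.5128/45

1.7003


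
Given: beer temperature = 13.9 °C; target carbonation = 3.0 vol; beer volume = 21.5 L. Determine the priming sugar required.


residual = 14.695·(0.01821 + 0.09011·e^(−0.04·T));  sugar = (target − residual)·4.0·V
residual = 14.695·(0.01821 + 0.09011·e^(−0.04·13.9)) = 1.0270
sugar = (3.0 − 1.0270)·4.0·21.5

169.6777 g


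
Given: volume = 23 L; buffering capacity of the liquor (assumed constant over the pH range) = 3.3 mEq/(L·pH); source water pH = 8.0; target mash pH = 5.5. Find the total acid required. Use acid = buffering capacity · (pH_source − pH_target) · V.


acid = 3.3 · (8.0 − 5.5) · 23

189.7500 mEq


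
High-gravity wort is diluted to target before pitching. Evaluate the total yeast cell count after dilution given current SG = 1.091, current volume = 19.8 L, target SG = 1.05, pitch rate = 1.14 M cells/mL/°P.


V_w = V·((SG_c−1)/(SG_t−1)−1);  °P = 259 − 259/SG_t;  cells = rate·(V+V_w)·°P
V_w = 19.8·((1.091−1)/(1.05−1)−1) = 16.2360
V_final = 19.8 + 16.2360 = 36.0360
°P = 259 − 259/1.05 = 12.3333
cells = 1.14·36.0360·12.3333

506.6662 billion cells


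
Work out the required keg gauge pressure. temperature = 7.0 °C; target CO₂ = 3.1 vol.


psi = vols/(0.01821 + 0.09011·e^(−0.04·T)) − 14.695
psi = 3.1/(0.01821 + 0.09011·e^(−0.04·7.0)) − 14.695

21.2205 psi


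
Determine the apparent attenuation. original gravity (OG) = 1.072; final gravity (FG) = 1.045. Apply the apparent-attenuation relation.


AA = (OG − FG)/(OG − 1) · 100
AA = (1.072 − 1.045)/(1.072 − 1) · 100

37.5000 %


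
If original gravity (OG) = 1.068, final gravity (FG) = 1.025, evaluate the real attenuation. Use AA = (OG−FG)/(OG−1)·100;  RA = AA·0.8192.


AA = (1.068 − 1.025)/(1.068 − 1)·100 = 63.2353
RA = 63.2353·0.8192

51.8024 %


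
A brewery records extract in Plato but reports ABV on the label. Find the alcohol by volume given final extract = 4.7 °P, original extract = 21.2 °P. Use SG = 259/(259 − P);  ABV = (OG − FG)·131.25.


OG = 259/(259 − 21.2) = 1.0892
FG = 259/(259 − 4.7) = 1.0185
ABV = (1.0892 − 1.0185)·131.25

9.2752 % ABV


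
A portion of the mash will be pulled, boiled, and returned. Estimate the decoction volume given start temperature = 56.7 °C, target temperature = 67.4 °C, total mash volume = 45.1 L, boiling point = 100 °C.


V_dec = V_total·(T_target − T_start)/(T_boil − T_start)
V_dec = 45.1·(67.4 − 56.7)/(100 − 56.7)

11.1448 L


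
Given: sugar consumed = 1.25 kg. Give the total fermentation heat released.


Q = m_sugar · 590 kJ/kg
Q = 1.25 · 590

737.5000 kJ


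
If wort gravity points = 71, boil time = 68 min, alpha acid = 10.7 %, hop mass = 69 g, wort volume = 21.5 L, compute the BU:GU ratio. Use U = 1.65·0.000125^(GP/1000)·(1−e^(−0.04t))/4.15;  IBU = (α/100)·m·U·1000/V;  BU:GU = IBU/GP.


U = 1.65·0.000125^(71/1000)·(1−e^(−0.04·68))/4.15 = 0.1962
IBU = (10.7/100)·69·0.1962·1000/21.5 = 67.3777
BU:GU = 67.3777/71

0.9490


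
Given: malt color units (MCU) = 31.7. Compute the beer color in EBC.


SRM = 1.4922·MCU^0.6859;  EBC = SRM·1.97
SRM = 1.4922·31.7^0.6859 = 15.9736
EBC = 15.9736·1.97

31.4680 EBC


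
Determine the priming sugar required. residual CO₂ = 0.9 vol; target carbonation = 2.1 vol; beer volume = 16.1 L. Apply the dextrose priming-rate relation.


sugar = (target − residual)·4.0·V
sugar = (2.1 − 0.9)·4.0·16.1

77.2800 g


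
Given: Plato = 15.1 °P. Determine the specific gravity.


SG = 259/(259 − P)
SG = 259/(259 − 15.1)

1.0619


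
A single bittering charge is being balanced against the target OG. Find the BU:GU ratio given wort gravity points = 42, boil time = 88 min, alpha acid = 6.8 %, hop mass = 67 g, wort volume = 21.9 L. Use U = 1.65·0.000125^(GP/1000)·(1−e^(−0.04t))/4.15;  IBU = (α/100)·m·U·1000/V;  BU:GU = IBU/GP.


U = 1.65·0.000125^(42/1000)·(1−e^(−0.04·88))/4.15 = 0.2645
IBU = (6.8/100)·67·0.2645·1000/21.9 = 55.0296
BU:GU = 55.0296/42

1.3102


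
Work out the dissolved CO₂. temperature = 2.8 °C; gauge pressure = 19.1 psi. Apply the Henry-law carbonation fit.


vols = (P + 14.695)·(0.01821 + 0.09011·e^(−0.04·T))
vols = (19.1 + 14.695)·(0.01821 + 0.09011·e^(−0.04·2.8))

3.3380 volumes


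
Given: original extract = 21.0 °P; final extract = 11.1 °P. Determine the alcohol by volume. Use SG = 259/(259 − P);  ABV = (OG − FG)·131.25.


OG = 259/(259 − 21.0) = 1.0882
FG = 259/(259 − 11.1) = 1.0448
ABV = (1.0882 − 1.0448)·131.25

5.7040 % ABV


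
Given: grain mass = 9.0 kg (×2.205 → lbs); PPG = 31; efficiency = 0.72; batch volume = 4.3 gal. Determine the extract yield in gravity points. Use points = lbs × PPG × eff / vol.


lbs = 9.0 × 2.205 = 19.8450
points = 19.8450 × 31 × 0.72 / 4.3

103.0094 points


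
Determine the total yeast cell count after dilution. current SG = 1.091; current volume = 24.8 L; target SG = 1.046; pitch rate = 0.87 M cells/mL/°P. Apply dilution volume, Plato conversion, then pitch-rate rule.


V_w = V·((SG_c−1)/(SG_t−1)−1);  °P = 259 − 259/SG_t;  cells = rate·(V+V_w)·°P
V_w = 24.8·((1.091−1)/(1.046−1)−1) = 24.2609
V_final = 24.8 + 24.2609 = 49.0609
°P = 259 − 259/1.046 = 11.3901
cells = 0.87·49.0609·11.3901

486.1613 billion cells


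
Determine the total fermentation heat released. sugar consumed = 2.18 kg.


Q = m_sugar · 590 kJ/kg
Q = 2.18 · 590

1286.2000 kJ


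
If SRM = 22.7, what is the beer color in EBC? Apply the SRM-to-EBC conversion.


EBC = SRM · 1.97
EBC = 22.7 · 1.97

44.7190 EBC


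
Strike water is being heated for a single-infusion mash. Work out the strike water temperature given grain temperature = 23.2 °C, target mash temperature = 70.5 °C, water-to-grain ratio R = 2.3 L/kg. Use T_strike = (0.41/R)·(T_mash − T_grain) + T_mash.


T_strike = (0.41/2.3)·(70.5 − 23.2) + 70.5

78.9317 °C


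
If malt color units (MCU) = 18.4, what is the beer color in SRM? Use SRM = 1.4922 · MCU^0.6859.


SRM = 1.4922 · 18.4^0.6859

10.9993 SRM


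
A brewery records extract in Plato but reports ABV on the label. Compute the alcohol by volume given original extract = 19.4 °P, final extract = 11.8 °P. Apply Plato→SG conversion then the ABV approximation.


SG = 259/(259 − P);  ABV = (OG − FG)·131.25
OG = 259/(259 − 19.4) = 1.0810
FG = 259/(259 − 11.8) = 1.0477
ABV = (1.0810 − 1.0477)·131.25

4.3619 % ABV


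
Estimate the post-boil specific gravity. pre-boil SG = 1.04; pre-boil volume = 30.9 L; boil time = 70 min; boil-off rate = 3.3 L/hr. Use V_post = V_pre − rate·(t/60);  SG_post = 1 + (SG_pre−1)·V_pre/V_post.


V_post = 30.9 − 3.3·(70/60) = 27.0500
SG_post = 1 + (1.04 − 1)·30.9/27.0500

1.0457


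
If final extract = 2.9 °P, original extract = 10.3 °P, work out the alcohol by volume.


SG = 259/(259 − P);  ABV = (OG − FG)·131.25
OG = 259/(259 − 10.3) = 1.0414
FG = 259/(259 − 2.9) = 1.0113
ABV = (1.0414 − 1.0113)·131.25

3.9495 % ABV


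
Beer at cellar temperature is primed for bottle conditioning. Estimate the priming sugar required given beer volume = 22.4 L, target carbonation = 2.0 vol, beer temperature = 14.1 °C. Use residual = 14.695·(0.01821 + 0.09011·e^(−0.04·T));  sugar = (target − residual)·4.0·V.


residual = 14.695·(0.01821 + 0.09011·e^(−0.04·14.1)) = 1.0210
sugar = (2.0 − 1.0210)·4.0·22.4

87.7227 g


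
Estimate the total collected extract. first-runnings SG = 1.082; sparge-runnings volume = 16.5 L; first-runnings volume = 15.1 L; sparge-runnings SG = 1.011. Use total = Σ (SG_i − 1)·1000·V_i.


first = (1.082 − 1)·1000·15.1 = 1238.2000
sparge = (1.011 − 1)·1000·16.5 = 181.5000
total = 1238.2000 + 181.5000

1419.7000 gravity·L


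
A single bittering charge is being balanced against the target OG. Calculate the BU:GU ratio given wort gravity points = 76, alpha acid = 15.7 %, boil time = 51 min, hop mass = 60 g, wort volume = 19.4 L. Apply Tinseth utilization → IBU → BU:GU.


U = 1.65·0.000125^(GP/1000)·(1−e^(−0.04t))/4.15;  IBU = (α/100)·m·U·1000/V;  BU:GU = IBU/GP
U = 1.65·0.000125^(76/1000)·(1−e^(−0.04·51))/4.15 = 0.1747
IBU = (15.7/100)·60·0.1747·1000/19.4 = 84.8311
BU:GU = 84.8311/76

1.1162


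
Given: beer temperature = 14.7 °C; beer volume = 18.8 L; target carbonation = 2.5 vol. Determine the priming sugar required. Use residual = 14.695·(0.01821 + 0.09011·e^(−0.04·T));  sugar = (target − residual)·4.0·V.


residual = 14.695·(0.01821 + 0.09011·e^(−0.04·14.7)) = 1.0031
sugar = (2.5 − 1.0031)·4.0·18.8

112.5679 g


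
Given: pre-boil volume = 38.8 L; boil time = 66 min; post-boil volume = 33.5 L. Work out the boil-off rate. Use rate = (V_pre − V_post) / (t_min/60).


rate = (38.8 − 33.5) / (66/60)

4.8182 L/hr


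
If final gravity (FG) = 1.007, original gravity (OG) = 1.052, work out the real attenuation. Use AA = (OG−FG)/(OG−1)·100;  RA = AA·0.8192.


AA = (1.052 − 1.007)/(1.052 − 1)·100 = 86.5385
RA = 86.5385·0.8192

70.8923 %


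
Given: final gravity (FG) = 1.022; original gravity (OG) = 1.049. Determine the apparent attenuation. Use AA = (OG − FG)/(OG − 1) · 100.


AA = (1.049 − 1.022)/(1.049 − 1) · 100

55.1020 %


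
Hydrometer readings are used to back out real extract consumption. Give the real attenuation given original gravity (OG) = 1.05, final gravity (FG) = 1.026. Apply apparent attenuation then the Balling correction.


AA = (OG−FG)/(OG−1)·100;  RA = AA·0.8192
AA = (1.05 − 1.026)/(1.05 − 1)·100 = 48.0000
RA = 48.0000·0.8192

39.3216 %


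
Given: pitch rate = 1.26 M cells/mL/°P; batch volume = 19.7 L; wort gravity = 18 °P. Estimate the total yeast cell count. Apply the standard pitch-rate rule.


cells (billions) = rate · V_L · °P
cells = 1.26 · 19.7 · 18

446.7960 billion cells


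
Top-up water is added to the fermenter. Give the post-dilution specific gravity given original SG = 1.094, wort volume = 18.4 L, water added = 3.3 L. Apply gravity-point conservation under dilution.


SG_new = 1 + (SG_old − 1)·V_old/(V_old + V_water)
pts = (1.094 − 1)·1000·18.4/(18.4 + 3.3) = 79.7051
SG_new = 1 + 79.7051/1000

1.0797


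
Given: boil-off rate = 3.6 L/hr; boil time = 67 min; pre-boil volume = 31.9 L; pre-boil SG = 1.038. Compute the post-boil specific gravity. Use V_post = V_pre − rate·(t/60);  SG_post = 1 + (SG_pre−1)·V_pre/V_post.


V_post = 31.9 − 3.6·(67/60) = 27.8800
SG_post = 1 + (1.038 − 1)·31.9/27.8800

1.0435


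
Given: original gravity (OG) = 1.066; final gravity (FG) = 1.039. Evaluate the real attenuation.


AA = (OG−FG)/(OG−1)·100;  RA = AA·0.8192
AA = (1.066 − 1.039)/(1.066 − 1)·100 = 40.9091
RA = 40.9091·0.8192

33.5127 %


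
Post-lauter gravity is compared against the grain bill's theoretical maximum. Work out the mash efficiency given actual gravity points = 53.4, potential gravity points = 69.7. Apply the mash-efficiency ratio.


efficiency = actual / potential × 100
efficiency = 53.4 / 69.7 × 100

76.6141 %


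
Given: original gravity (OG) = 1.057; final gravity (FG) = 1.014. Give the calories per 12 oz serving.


ABW = (OG−FG)·131.25·0.79/FG;  °P = 259 − 259/SG (for OG→OE and FG→AE);  RE = 0.1808·OE + 0.8192·AE;  Cal = (6.9·ABW + 4·(RE−0.1))·FG·3.55
ABW = (1.057 − 1.014)·131.25·0.79/1.014 = 4.3970
OE = 259 − 259/1.057 = 13.9669 °P
AE = 259 − 259/1.014 = 3.5759 °P
RE = 0.1808·13.9669 + 0.8192·3.5759 = 5.4546 °P
Cal = (6.9·4.3970 + 4·(5.4546−0.1))·1.014·3.55

186.3126 kcal


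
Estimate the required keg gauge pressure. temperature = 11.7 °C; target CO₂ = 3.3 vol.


psi = vols/(0.01821 + 0.09011·e^(−0.04·T)) − 14.695
psi = 3.3/(0.01821 + 0.09011·e^(−0.04·11.7)) − 14.695

29.5162 psi


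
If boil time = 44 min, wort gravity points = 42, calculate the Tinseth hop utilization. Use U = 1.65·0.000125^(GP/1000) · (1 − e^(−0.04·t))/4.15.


bigness = 1.65·0.000125^(42/1000) = 1.1312
boil_factor = (1 − e^(−0.04·44))/4.15 = 0.1995
U = 1.1312 · 0.1995

0.2257


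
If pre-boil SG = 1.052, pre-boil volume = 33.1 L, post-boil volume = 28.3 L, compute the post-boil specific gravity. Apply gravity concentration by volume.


SG_post = 1 + (SG_pre − 1)·V_pre/V_post
pts_pre = (1.052 − 1)·1000 = 52.0000
pts_post = 52.0000·33.1/28.3 = 60.8198
SG_post = 1 + 60.8198/1000

1.0608


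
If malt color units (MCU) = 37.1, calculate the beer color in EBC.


SRM = 1.4922·MCU^0.6859;  EBC = SRM·1.97
SRM = 1.4922·37.1^0.6859 = 17.7935
EBC = 17.7935·1.97

35.0531 EBC


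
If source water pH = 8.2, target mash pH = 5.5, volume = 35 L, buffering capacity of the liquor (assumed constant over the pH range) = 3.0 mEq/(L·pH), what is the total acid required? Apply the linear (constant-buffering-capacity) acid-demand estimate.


acid = buffering capacity · (pH_source − pH_target) · V
acid = 3.0 · (8.2 − 5.5) · 35

283.5000 mEq


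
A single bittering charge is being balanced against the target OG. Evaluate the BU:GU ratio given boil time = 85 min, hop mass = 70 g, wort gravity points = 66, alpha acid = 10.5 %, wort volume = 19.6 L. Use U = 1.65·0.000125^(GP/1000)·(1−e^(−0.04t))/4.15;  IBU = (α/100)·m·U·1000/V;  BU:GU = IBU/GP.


U = 1.65·0.000125^(66/1000)·(1−e^(−0.04·85))/4.15 = 0.2124
IBU = (10.5/100)·70·0.2124·1000/19.6 = 79.6383
BU:GU = 79.6383/66

1.2066


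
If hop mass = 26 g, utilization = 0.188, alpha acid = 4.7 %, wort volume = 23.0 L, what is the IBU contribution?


IBU = (α/100)·mass·U·1000 / V
IBU = (4.7/100)·26·0.188·1000 / 23.0

9.9885 IBU


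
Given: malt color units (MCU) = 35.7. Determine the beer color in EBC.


SRM = 1.4922·MCU^0.6859;  EBC = SRM·1.97
SRM = 1.4922·35.7^0.6859 = 17.3301
EBC = 17.3301·1.97

34.1404 EBC


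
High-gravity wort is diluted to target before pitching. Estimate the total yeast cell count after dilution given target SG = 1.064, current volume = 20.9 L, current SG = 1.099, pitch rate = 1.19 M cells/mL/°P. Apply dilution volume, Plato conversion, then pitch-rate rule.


V_w = V·((SG_c−1)/(SG_t−1)−1);  °P = 259 − 259/SG_t;  cells = rate·(V+V_w)·°P
V_w = 20.9·((1.099−1)/(1.064−1)−1) = 11.4297
V_final = 20.9 + 11.4297 = 32.3297
°P = 259 − 259/1.064 = 15.5789
cells = 1.19·32.3297·15.5789

599.3584 billion cells


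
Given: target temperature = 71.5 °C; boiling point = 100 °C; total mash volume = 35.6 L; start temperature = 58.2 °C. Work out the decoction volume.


V_dec = V_total·(T_target − T_start)/(T_boil − T_start)
V_dec = 35.6·(71.5 − 58.2)/(100 − 58.2)

11.3273 L


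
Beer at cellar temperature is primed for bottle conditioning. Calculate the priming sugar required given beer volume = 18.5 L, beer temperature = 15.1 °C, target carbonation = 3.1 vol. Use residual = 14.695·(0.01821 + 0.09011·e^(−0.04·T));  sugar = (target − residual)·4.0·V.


residual = 14.695·(0.01821 + 0.09011·e^(−0.04·15.1)) = 0.9914
sugar = (3.1 − 0.9914)·4.0·18.5

156.0354 g


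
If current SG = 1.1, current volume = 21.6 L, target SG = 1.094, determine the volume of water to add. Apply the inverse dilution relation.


V_water = V·((SG_curr − 1)/(SG_target − 1) − 1)
V_water = 21.6·((1.1 − 1)/(1.094 − 1) − 1)

1.3787 L


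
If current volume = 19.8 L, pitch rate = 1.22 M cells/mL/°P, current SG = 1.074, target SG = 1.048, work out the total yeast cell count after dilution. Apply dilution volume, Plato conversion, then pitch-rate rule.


V_w = V·((SG_c−1)/(SG_t−1)−1);  °P = 259 − 259/SG_t;  cells = rate·(V+V_w)·°P
V_w = 19.8·((1.074−1)/(1.048−1)−1) = 10.7250
V_final = 19.8 + 10.7250 = 30.5250
°P = 259 − 259/1.048 = 11.8626
cells = 1.22·30.5250·11.8626

441.7690 billion cells


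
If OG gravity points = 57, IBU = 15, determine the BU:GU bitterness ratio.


BU:GU = IBU / OG_points
BU:GU = 15 / 57

0.2632


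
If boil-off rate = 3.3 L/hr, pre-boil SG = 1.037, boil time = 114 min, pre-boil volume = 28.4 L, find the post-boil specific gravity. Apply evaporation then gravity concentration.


V_post = V_pre − rate·(t/60);  SG_post = 1 + (SG_pre−1)·V_pre/V_post
V_post = 28.4 − 3.3·(114/60) = 22.1300
SG_post = 1 + (1.037 − 1)·28.4/22.1300

1.0475


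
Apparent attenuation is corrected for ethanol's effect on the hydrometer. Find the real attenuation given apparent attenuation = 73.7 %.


RA = AA · 0.8192
RA = 73.7 · 0.8192

60.3750 %


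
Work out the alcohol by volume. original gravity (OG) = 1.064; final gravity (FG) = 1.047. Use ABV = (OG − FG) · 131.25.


ABV = (1.064 − 1.047) · 131.25

2.2313 % ABV


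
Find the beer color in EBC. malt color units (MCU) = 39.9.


SRM = 1.4922·MCU^0.6859;  EBC = SRM·1.97
SRM = 1.4922·39.9^0.6859 = 18.7040
EBC = 18.7040·1.97

36.8469 EBC


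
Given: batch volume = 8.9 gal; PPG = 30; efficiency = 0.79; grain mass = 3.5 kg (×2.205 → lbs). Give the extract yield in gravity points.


points = lbs × PPG × eff / vol
lbs = 3.5 × 2.205 = 7.7175
points = 7.7175 × 30 × 0.79 / 8.9

20.5511 points


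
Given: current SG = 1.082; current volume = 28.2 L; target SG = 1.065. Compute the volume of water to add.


V_water = V·((SG_curr − 1)/(SG_target − 1) − 1)
V_water = 28.2·((1.082 − 1)/(1.065 − 1) − 1)

7.3754 L


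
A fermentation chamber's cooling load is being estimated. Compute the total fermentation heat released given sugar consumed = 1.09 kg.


Q = m_sugar · 590 kJ/kg
Q = 1.09 · 590

643.1000 kJ


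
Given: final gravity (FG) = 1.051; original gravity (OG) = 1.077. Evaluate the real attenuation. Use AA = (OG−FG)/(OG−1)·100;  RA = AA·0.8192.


AA = (1.077 − 1.051)/(1.077 − 1)·100 = 33.7662
RA = 33.7662·0.8192

27.6613 %


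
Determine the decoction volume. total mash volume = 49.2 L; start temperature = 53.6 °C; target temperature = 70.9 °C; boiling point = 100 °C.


V_dec = V_total·(T_target − T_start)/(T_boil − T_start)
V_dec = 49.2·(70.9 − 53.6)/(100 − 53.6)

18.3440 L


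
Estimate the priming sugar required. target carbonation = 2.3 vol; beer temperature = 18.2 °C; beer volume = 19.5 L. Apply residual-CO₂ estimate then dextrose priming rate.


residual = 14.695·(0.01821 + 0.09011·e^(−0.04·T));  sugar = (target − residual)·4.0·V
residual = 14.695·(0.01821 + 0.09011·e^(−0.04·18.2)) = 0.9070
sugar = (2.3 − 0.9070)·4.0·19.5

108.6539 g


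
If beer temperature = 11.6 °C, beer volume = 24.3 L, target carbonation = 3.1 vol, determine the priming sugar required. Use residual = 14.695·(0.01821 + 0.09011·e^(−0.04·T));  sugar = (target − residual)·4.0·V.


residual = 14.695·(0.01821 + 0.09011·e^(−0.04·11.6)) = 1.1002
sugar = (3.1 − 1.1002)·4.0·24.3

194.3822 g


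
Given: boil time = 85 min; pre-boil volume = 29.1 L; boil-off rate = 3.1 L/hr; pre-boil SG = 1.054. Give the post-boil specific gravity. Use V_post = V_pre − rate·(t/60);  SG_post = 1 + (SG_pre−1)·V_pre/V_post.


V_post = 29.1 − 3.1·(85/60) = 24.7083
SG_post = 1 + (1.054 − 1)·29.1/24.7083

1.0636


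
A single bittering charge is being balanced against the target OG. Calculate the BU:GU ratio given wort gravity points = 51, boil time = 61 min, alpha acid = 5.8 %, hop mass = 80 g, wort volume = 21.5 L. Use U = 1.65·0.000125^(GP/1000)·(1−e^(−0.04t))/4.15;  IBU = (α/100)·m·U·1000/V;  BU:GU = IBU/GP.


U = 1.65·0.000125^(51/1000)·(1−e^(−0.04·61))/4.15 = 0.2295
IBU = (5.8/100)·80·0.2295·1000/21.5 = 49.5281
BU:GU = 49.5281/51

0.9711


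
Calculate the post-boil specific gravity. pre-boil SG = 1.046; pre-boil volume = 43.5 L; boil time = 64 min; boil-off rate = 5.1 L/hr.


V_post = V_pre − rate·(t/60);  SG_post = 1 + (SG_pre−1)·V_pre/V_post
V_post = 43.5 − 5.1·(64/60) = 38.0600
SG_post = 1 + (1.046 − 1)·43.5/38.0600

1.0526


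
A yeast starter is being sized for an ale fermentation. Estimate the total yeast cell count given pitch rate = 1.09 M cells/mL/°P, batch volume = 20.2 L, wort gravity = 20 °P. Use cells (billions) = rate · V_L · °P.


cells = 1.09 · 20.2 · 20

440.3600 billion cells


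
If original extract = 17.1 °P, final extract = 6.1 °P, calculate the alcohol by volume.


SG = 259/(259 − P);  ABV = (OG − FG)·131.25
OG = 259/(259 − 17.1) = 1.0707
FG = 259/(259 − 6.1) = 1.0241
ABV = (1.0707 − 1.0241)·131.25

6.1123 % ABV


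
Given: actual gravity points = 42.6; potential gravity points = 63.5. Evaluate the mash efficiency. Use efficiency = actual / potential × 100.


efficiency = 42.6 / 63.5 × 100

67.0866 %


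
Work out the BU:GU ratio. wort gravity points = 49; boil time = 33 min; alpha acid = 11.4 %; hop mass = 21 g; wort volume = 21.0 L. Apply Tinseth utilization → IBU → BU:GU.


U = 1.65·0.000125^(GP/1000)·(1−e^(−0.04t))/4.15;  IBU = (α/100)·m·U·1000/V;  BU:GU = IBU/GP
U = 1.65·0.000125^(49/1000)·(1−e^(−0.04·33))/4.15 = 0.1876
IBU = (11.4/100)·21·0.1876·1000/21.0 = 21.3852
BU:GU = 21.3852/49

0.4364


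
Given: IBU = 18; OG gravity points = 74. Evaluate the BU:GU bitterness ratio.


BU:GU = IBU / OG_points
BU:GU = 18 / 74

0.2432


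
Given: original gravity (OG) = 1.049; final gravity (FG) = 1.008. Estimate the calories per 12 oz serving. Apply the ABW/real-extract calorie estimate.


ABW = (OG−FG)·131.25·0.79/FG;  °P = 259 − 259/SG (for OG→OE and FG→AE);  RE = 0.1808·OE + 0.8192·AE;  Cal = (6.9·ABW + 4·(RE−0.1))·FG·3.55
ABW = (1.049 − 1.008)·131.25·0.79/1.008 = 4.2174
OE = 259 − 259/1.049 = 12.0982 °P
AE = 259 − 259/1.008 = 2.0556 °P
RE = 0.1808·12.0982 + 0.8192·2.0556 = 3.8713 °P
Cal = (6.9·4.2174 + 4·(3.8713−0.1))·1.008·3.55

158.1132 kcal


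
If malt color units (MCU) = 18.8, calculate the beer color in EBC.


SRM = 1.4922·MCU^0.6859;  EBC = SRM·1.97
SRM = 1.4922·18.8^0.6859 = 11.1628
EBC = 11.1628·1.97

21.9907 EBC


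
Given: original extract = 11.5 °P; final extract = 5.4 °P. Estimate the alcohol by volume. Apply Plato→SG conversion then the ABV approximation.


SG = 259/(259 − P);  ABV = (OG − FG)·131.25
OG = 259/(259 − 11.5) = 1.0465
FG = 259/(259 − 5.4) = 1.0213
ABV = (1.0465 − 1.0213)·131.25

3.3037 % ABV


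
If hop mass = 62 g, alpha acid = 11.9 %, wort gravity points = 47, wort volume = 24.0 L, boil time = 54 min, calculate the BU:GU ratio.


U = 1.65·0.000125^(GP/1000)·(1−e^(−0.04t))/4.15;  IBU = (α/100)·m·U·1000/V;  BU:GU = IBU/GP
U = 1.65·0.000125^(47/1000)·(1−e^(−0.04·54))/4.15 = 0.2306
IBU = (11.9/100)·62·0.2306·1000/24.0 = 70.8764
BU:GU = 70.8764/47

1.5080


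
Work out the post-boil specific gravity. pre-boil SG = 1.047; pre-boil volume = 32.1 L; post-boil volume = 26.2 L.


SG_post = 1 + (SG_pre − 1)·V_pre/V_post
pts_pre = (1.047 − 1)·1000 = 47.0000
pts_post = 47.0000·32.1/26.2 = 57.5840
SG_post = 1 + 57.5840/1000

1.0576


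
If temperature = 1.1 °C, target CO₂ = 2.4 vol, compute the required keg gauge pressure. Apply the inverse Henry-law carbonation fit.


psi = vols/(0.01821 + 0.09011·e^(−0.04·T)) − 14.695
psi = 2.4/(0.01821 + 0.09011·e^(−0.04·1.1)) − 14.695

8.2845 psi


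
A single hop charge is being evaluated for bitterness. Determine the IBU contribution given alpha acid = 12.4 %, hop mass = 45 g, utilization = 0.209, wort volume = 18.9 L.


IBU = (α/100)·mass·U·1000 / V
IBU = (12.4/100)·45·0.209·1000 / 18.9

61.7048 IBU


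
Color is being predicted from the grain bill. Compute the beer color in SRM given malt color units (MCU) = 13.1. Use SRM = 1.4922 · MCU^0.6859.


SRM = 1.4922 · 13.1^0.6859

8.7129 SRM


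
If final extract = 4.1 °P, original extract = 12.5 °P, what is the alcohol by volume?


SG = 259/(259 − P);  ABV = (OG − FG)·131.25
OG = 259/(259 − 12.5) = 1.0507
FG = 259/(259 − 4.1) = 1.0161
ABV = (1.0507 − 1.0161)·131.25

4.5446 % ABV


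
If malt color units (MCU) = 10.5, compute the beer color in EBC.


SRM = 1.4922·MCU^0.6859;  EBC = SRM·1.97
SRM = 1.4922·10.5^0.6859 = 7.4862
EBC = 7.4862·1.97

14.7478 EBC


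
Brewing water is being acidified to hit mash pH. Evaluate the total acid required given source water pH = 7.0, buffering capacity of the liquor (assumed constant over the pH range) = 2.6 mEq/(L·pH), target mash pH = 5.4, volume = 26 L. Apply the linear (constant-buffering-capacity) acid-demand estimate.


acid = buffering capacity · (pH_source − pH_target) · V
acid = 2.6 · (7.0 − 5.4) · 26

108.1600 mEq


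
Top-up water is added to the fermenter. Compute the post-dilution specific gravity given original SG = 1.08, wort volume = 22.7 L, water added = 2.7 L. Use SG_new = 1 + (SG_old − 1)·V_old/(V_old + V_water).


pts = (1.08 − 1)·1000·22.7/(22.7 + 2.7) = 71.4961
SG_new = 1 + 71.4961/1000

1.0715


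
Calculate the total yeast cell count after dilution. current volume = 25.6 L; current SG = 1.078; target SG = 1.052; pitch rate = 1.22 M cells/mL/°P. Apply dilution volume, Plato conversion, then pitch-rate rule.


V_w = V·((SG_c−1)/(SG_t−1)−1);  °P = 259 − 259/SG_t;  cells = rate·(V+V_w)·°P
V_w = 25.6·((1.078−1)/(1.052−1)−1) = 12.8000
V_final = 25.6 + 12.8000 = 38.4000
°P = 259 − 259/1.052 = 12.8023
cells = 1.22·38.4000·12.8023

599.7613 billion cells


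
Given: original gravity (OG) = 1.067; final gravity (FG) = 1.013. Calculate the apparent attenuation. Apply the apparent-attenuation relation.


AA = (OG − FG)/(OG − 1) · 100
AA = (1.067 − 1.013)/(1.067 − 1) · 100

80.5970 %


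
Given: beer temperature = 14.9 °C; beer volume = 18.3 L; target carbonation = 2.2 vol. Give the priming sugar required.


residual = 14.695·(0.01821 + 0.09011·e^(−0.04·T));  sugar = (target − residual)·4.0·V
residual = 14.695·(0.01821 + 0.09011·e^(−0.04·14.9)) = 0.9972
sugar = (2.2 − 0.9972)·4.0·18.3

88.0430 g


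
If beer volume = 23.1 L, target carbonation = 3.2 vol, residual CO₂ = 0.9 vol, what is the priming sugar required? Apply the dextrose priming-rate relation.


sugar = (target − residual)·4.0·V
sugar = (3.2 − 0.9)·4.0·23.1

212.5200 g


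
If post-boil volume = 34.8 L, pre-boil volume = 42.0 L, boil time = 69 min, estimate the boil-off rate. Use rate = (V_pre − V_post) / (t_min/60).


rate = (42.0 − 34.8) / (69/60)

6.2609 L/hr


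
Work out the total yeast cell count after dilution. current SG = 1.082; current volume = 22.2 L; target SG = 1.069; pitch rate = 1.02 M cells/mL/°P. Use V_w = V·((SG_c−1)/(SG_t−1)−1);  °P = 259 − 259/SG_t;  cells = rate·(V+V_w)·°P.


V_w = 22.2·((1.082−1)/(1.069−1)−1) = 4.1826
V_final = 22.2 + 4.1826 = 26.3826
°P = 259 − 259/1.069 = 16.7175
cells = 1.02·26.3826·16.7175

449.8721 billion cells


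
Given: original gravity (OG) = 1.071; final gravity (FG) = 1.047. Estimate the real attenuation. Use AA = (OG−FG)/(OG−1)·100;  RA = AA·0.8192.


AA = (1.071 − 1.047)/(1.071 − 1)·100 = 33.8028
RA = 33.8028·0.8192

27.6913 %


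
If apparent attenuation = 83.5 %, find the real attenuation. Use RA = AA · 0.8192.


RA = 83.5 · 0.8192

68.4032 %


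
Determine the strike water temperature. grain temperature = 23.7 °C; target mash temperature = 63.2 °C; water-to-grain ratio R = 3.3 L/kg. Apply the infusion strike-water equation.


T_strike = (0.41/R)·(T_mash − T_grain) + T_mash
T_strike = (0.41/3.3)·(63.2 − 23.7) + 63.2

68.1076 °C


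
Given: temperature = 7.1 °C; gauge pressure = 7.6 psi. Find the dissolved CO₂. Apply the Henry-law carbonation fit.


vols = (P + 14.695)·(0.01821 + 0.09011·e^(−0.04·T))
vols = (7.6 + 14.695)·(0.01821 + 0.09011·e^(−0.04·7.1))

1.9183 volumes


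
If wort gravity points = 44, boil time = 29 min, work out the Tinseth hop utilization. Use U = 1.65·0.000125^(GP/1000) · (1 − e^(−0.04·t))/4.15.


bigness = 1.65·0.000125^(44/1000) = 1.1111
boil_factor = (1 − e^(−0.04·29))/4.15 = 0.1654
U = 1.1111 · 0.1654

0.1838


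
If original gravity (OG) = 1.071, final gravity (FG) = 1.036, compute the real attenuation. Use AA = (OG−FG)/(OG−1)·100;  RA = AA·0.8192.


AA = (1.071 − 1.036)/(1.071 − 1)·100 = 49.2958
RA = 49.2958·0.8192

40.3831 %


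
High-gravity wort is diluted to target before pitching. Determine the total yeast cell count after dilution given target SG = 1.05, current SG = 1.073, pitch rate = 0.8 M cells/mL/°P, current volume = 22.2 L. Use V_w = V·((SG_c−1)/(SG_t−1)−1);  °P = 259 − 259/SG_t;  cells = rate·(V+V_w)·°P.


V_w = 22.2·((1.073−1)/(1.05−1)−1) = 10.2120
V_final = 22.2 + 10.2120 = 32.4120
°P = 259 − 259/1.05 = 12.3333
cells = 0.8·32.4120·12.3333

319.7984 billion cells


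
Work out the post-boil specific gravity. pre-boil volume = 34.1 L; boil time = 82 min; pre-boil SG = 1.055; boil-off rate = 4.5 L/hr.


V_post = V_pre − rate·(t/60);  SG_post = 1 + (SG_pre−1)·V_pre/V_post
V_post = 34.1 − 4.5·(82/60) = 27.9500
SG_post = 1 + (1.055 − 1)·34.1/27.9500

1.0671


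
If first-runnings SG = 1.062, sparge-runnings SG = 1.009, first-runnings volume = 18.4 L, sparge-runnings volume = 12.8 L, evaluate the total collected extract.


total = Σ (SG_i − 1)·1000·V_i
first = (1.062 − 1)·1000·18.4 = 1140.8000
sparge = (1.009 − 1)·1000·12.8 = 115.2000
total = 1140.8000 + 115.2000

1256.0000 gravity·L
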